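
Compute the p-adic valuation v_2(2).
v_2(2) = 1

v_2(n) is the largest exponent k such that 2^k divides n. Factor out: 2 = 2^1 · 1. (Sign doesn't affect v_p.) So v_2(2) = 1.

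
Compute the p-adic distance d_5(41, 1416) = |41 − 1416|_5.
d_5(41, 1416) = 1/125

Step 1 — x − y = 41 − 1416 = -1375. Step 2 — v_5(-1375) = 3 (factor: -1375 = −(5^3 · 11); the sign does not affect v_p). Step 3 — |x − y|_5 = 5^{-3} = 1/125.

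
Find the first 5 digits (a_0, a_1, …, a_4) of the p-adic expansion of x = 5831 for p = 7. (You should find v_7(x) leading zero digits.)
(a_0, …, a_4) = (0, 0, 0, 3, 2)

v_7(5831) = 3, so a_0 = ... = a_2 = 0. Factor out: x = 7^3 · u with u = 17 a unit in ℤ_7. Expand u iteratively via a_{v+i} = u_i mod 7, u_{i+1} = (u_i − a_{v+i})/7:
  u_0 = 17;  a_3 = 3;  u_1 = (u_0 − 3)/7 = 2
  u_1 = 2;  a_4 = 2;  u_2 = (u_1 − 2)/7 = 0
Digits: (0, 0, 0, 3, 2).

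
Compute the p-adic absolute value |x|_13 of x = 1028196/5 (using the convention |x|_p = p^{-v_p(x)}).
|1028196/5|_13 = 1/28561

Step 1 — compute v_13(x) by factoring powers of 13 out of the numerator and denominator: v_13(1028196/5) = 4. Step 2 — apply |x|_p = p^{-v_p(x)} = 13^{-4} = 1/28561.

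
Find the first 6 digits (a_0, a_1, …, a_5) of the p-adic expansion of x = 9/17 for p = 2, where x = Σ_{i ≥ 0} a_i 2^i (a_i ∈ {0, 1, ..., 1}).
(a_0, …, a_5) = (1, 0, 0, 1, 1, 1)

v_2(9/17) = 0 (numerator and denominator both coprime to 2), so x ∈ ℤ_2^×. Compute digits iteratively via a_i = x_i mod 2, x_{i+1} = (x_i − a_i)/2, with x_0 = x:
  x_0 = 9/17;  a_0 = 1;  x_1 = (x_0 − 1)/2 = -4/17
  x_1 = -4/17;  a_1 = 0;  x_2 = (x_1 − 0)/2 = -2/17
  x_2 = -2/17;  a_2 = 0;  x_3 = (x_2 − 0)/2 = -1/17
  x_3 = -1/17;  a_3 = 1;  x_4 = (x_3 − 1)/2 = -9/17
  x_4 = -9/17;  a_4 = 1;  x_5 = (x_4 − 1)/2 = -13/17
  x_5 = -13/17;  a_5 = 1;  x_6 = (x_5 − 1)/2 = -15/17
Digits: (1, 0, 0, 1, 1, 1).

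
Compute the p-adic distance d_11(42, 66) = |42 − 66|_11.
d_11(42, 66) = 1

Step 1 — x − y = 42 − 66 = -24. Step 2 — v_11(-24) = 0 (factor: -24 = −(11^0 · 24); the sign does not affect v_p). Step 3 — |x − y|_11 = 11^{0} = 1.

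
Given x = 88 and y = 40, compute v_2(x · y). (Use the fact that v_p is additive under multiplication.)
v_2(3520) = 6

v_p(x) = 3 (factor: 88 = 2^3 · 11); v_p(y) = 3 (factor: 40 = 2^3 · 5). Additivity: v_p(xy) = v_p(x) + v_p(y) = 3 + 3 = 6. (Direct check: xy = 3520 = 2^6 · (55).)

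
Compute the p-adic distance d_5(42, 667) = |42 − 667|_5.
d_5(42, 667) = 1/625

Step 1 — x − y = 42 − 667 = -625. Step 2 — v_5(-625) = 4 (factor: -625 = −(5^4 · 1); the sign does not affect v_p). Step 3 — |x − y|_5 = 5^{-4} = 1/625.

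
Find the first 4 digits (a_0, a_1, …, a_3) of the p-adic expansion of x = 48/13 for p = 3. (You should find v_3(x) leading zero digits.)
(a_0, …, a_3) = (0, 1, 1, 2)

v_3(48/13) = 1, so a_0 = ... = a_0 = 0. Factor out: x = 3^1 · u with u = 16/13 a unit in ℤ_3. Expand u iteratively via a_{v+i} = u_i mod 3, u_{i+1} = (u_i − a_{v+i})/3:
  u_0 = 16/13;  a_1 = 1;  u_1 = (u_0 − 1)/3 = 1/13
  u_1 = 1/13;  a_2 = 1;  u_2 = (u_1 − 1)/3 = -4/13
  u_2 = -4/13;  a_3 = 2;  u_3 = (u_2 − 2)/3 = -10/13
Digits: (0, 1, 1, 2).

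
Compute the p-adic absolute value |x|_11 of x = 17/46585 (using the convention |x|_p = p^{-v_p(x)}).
|17/46585|_11 = 1331

Step 1 — compute v_11(x) by factoring powers of 11 out of the numerator and denominator: v_11(17/46585) = -3. Step 2 — apply |x|_p = p^{-v_p(x)} = 11^{3} = 1331.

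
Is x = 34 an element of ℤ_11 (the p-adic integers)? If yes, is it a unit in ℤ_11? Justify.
x ∈ ℤ_11^× (unit); v_11(x) = 0

ℤ_11 = {x ∈ ℚ_11 : v_11(x) ≥ 0} and ℤ_11^× = {x ∈ ℤ_11 : v_11(x) = 0}. Here v_11(34) = v_11(num) − v_11(den) = 0; compare against these criteria.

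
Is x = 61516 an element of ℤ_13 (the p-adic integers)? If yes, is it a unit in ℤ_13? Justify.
x ∈ ℤ_13 but not a unit; v_13(x) = 3 > 0

ℤ_13 = {x ∈ ℚ_13 : v_13(x) ≥ 0} and ℤ_13^× = {x ∈ ℤ_13 : v_13(x) = 0}. Here v_13(61516) = v_13(num) − v_13(den) = 3; compare against these criteria.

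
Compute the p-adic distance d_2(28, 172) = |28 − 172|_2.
d_2(28, 172) = 1/16

Step 1 — x − y = 28 − 172 = -144. Step 2 — v_2(-144) = 4 (factor: -144 = −(2^4 · 9); the sign does not affect v_p). Step 3 — |x − y|_2 = 2^{-4} = 1/16.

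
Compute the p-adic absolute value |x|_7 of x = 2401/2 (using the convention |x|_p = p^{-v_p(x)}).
|2401/2|_7 = 1/2401

Step 1 — compute v_7(x) by factoring powers of 7 out of the numerator and denominator: v_7(2401/2) = 4. Step 2 — apply |x|_p = p^{-v_p(x)} = 7^{-4} = 1/2401.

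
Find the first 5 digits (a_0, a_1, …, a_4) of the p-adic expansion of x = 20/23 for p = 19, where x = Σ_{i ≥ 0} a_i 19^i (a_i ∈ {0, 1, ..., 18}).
(a_0, …, a_4) = (5, 13, 15, 0, 14)

v_19(20/23) = 0 (numerator and denominator both coprime to 19), so x ∈ ℤ_19^×. Compute digits iteratively via a_i = x_i mod 19, x_{i+1} = (x_i − a_i)/19, with x_0 = x:
  x_0 = 20/23;  a_0 = 5;  x_1 = (x_0 − 5)/19 = -5/23
  x_1 = -5/23;  a_1 = 13;  x_2 = (x_1 − 13)/19 = -16/23
  x_2 = -16/23;  a_2 = 15;  x_3 = (x_2 − 15)/19 = -19/23
  x_3 = -19/23;  a_3 = 0;  x_4 = (x_3 − 0)/19 = -1/23
  x_4 = -1/23;  a_4 = 14;  x_5 = (x_4 − 14)/19 = -17/23
Digits: (5, 13, 15, 0, 14).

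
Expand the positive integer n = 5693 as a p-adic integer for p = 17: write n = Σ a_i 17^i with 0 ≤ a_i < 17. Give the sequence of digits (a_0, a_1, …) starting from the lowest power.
(a_0, a_1, …) = (15, 11, 2, 1)

Repeated division by 17 gives the digits low-to-high: 5693 = 15 + 11·17^1 + 2·17^2 + 1·17^3. Digit sequence: (15, 11, 2, 1).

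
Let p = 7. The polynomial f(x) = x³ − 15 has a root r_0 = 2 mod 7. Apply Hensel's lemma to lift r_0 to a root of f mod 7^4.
r_3 = 268 (mod 2401)

Hensel: r_{i+1} = r_i − f(r_i)/f′(r_i) mod 7^{i+2}, where f′(x) = 3x². Iterate:
  r_0 = 2 (mod 7)
  r_1 = 23 (mod 49)
  r_2 = 268 (mod 343)
  r_3 = 268 (mod 2401)
Final: r = 268 with f(r) ≡ 0 mod 7^4.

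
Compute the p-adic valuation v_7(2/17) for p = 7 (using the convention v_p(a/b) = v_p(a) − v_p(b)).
v_7(2/17) = 0

Factor powers of 7 from the numerator and denominator of the reduced fraction: 2 = 7^0 · 2 and 17 = 7^0 · 17. Apply v_p(a/b) = v_p(a) − v_p(b): v_7(2/17) = 0 − 0 = 0.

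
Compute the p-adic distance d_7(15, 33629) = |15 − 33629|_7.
d_7(15, 33629) = 1/16807

Step 1 — x − y = 15 − 33629 = -33614. Step 2 — v_7(-33614) = 5 (factor: -33614 = −(7^5 · 2); the sign does not affect v_p). Step 3 — |x − y|_7 = 7^{-5} = 1/16807.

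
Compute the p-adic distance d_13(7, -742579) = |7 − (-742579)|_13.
d_13(7, -742579) = 1/371293

Step 1 — x − y = 7 − (-742579) = 742586. Step 2 — v_13(742586) = 5 (factor: 742586 = (13^5 · 2); the sign does not affect v_p). Step 3 — |x − y|_13 = 13^{-5} = 1/371293.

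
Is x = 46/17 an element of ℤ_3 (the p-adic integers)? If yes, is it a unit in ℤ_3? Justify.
x ∈ ℤ_3^× (unit); v_3(x) = 0

ℤ_3 = {x ∈ ℚ_3 : v_3(x) ≥ 0} and ℤ_3^× = {x ∈ ℤ_3 : v_3(x) = 0}. Here v_3(46/17) = v_3(num) − v_3(den) = 0; compare against these criteria.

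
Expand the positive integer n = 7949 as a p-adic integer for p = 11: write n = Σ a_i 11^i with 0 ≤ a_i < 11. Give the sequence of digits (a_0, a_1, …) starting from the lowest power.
(a_0, a_1, …) = (7, 7, 10, 5)

Repeated division by 11 gives the digits low-to-high: 7949 = 7 + 7·11^1 + 10·11^2 + 5·11^3. Digit sequence: (7, 7, 10, 5).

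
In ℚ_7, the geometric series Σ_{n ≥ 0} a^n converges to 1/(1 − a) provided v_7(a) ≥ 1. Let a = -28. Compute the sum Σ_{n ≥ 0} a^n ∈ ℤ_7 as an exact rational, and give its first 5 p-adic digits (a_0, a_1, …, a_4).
Σ a^n = 1/(1 − a) = 1/29;  first 5 digits = (1, 3, 1, 1, 2)

v_7(a) = 1 ≥ 1, so the series converges in ℤ_7 to 1/(1 − a) = 1/(1 − (-28)) = 1/29. Expand this rational in ℤ_7: compute digits iteratively via d_i = x_i mod 7, x_{i+1} = (x_i − d_i)/7. The first 5 digits are (1, 3, 1, 1, 2).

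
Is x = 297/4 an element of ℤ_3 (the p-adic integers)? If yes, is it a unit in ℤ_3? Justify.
x ∈ ℤ_3 but not a unit; v_3(x) = 3 > 0

ℤ_3 = {x ∈ ℚ_3 : v_3(x) ≥ 0} and ℤ_3^× = {x ∈ ℤ_3 : v_3(x) = 0}. Here v_3(297/4) = v_3(num) − v_3(den) = 3; compare against these criteria.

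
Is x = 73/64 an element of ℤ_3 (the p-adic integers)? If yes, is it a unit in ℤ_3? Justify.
x ∈ ℤ_3^× (unit); v_3(x) = 0

ℤ_3 = {x ∈ ℚ_3 : v_3(x) ≥ 0} and ℤ_3^× = {x ∈ ℤ_3 : v_3(x) = 0}. Here v_3(73/64) = v_3(num) − v_3(den) = 0; compare against these criteria.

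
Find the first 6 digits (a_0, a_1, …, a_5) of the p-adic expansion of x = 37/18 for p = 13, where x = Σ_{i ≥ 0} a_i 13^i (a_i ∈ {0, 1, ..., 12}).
(a_0, …, a_5) = (10, 3, 12, 7, 3, 12)

v_13(37/18) = 0 (numerator and denominator both coprime to 13), so x ∈ ℤ_13^×. Compute digits iteratively via a_i = x_i mod 13, x_{i+1} = (x_i − a_i)/13, with x_0 = x:
  x_0 = 37/18;  a_0 = 10;  x_1 = (x_0 − 10)/13 = -11/18
  x_1 = -11/18;  a_1 = 3;  x_2 = (x_1 − 3)/13 = -5/18
  x_2 = -5/18;  a_2 = 12;  x_3 = (x_2 − 12)/13 = -17/18
  x_3 = -17/18;  a_3 = 7;  x_4 = (x_3 − 7)/13 = -11/18
  x_4 = -11/18;  a_4 = 3;  x_5 = (x_4 − 3)/13 = -5/18
  x_5 = -5/18;  a_5 = 12;  x_6 = (x_5 − 12)/13 = -17/18
Digits: (10, 3, 12, 7, 3, 12).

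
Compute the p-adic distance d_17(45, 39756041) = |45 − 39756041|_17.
d_17(45, 39756041) = 1/1419857

Step 1 — x − y = 45 − 39756041 = -39755996. Step 2 — v_17(-39755996) = 5 (factor: -39755996 = −(17^5 · 28); the sign does not affect v_p). Step 3 — |x − y|_17 = 17^{-5} = 1/1419857.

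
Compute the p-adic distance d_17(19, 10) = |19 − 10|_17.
d_17(19, 10) = 1

Step 1 — x − y = 19 − 10 = 9. Step 2 — v_17(9) = 0 (factor: 9 = (17^0 · 9); the sign does not affect v_p). Step 3 — |x − y|_17 = 17^{0} = 1.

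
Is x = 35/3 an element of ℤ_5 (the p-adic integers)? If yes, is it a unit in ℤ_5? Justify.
x ∈ ℤ_5 but not a unit; v_5(x) = 1 > 0

ℤ_5 = {x ∈ ℚ_5 : v_5(x) ≥ 0} and ℤ_5^× = {x ∈ ℤ_5 : v_5(x) = 0}. Here v_5(35/3) = v_5(num) − v_5(den) = 1; compare against these criteria.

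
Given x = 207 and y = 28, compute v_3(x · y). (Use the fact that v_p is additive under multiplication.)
v_3(5796) = 2

v_p(x) = 2 (factor: 207 = 3^2 · 23); v_p(y) = 0 (factor: 28 = 3^0 · 28). Additivity: v_p(xy) = v_p(x) + v_p(y) = 2 + 0 = 2. (Direct check: xy = 5796 = 3^2 · (644).)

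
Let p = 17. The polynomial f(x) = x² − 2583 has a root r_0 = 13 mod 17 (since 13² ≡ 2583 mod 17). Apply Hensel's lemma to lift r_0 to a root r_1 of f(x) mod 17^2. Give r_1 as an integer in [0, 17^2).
r_1 = 217 (mod 289)

Hensel's recurrence: r_{i+1} = r_i − f(r_i)·(f′(r_i))^{-1} mod 17^{i+2}, with f′(x) = 2x. Iterate:
  r_0 = 13 (mod 17)
  r_1 = 217 (mod 289)
Final: r_1 = 217, and one checks f(r_1) ≡ 0 mod 17^2.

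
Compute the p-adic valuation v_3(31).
v_3(31) = 0

v_3(n) is the largest exponent k such that 3^k divides n. Factor out: 31 = 3^0 · 31. (Sign doesn't affect v_p.) So v_3(31) = 0.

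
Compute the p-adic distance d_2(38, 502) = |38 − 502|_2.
d_2(38, 502) = 1/16

Step 1 — x − y = 38 − 502 = -464. Step 2 — v_2(-464) = 4 (factor: -464 = −(2^4 · 29); the sign does not affect v_p). Step 3 — |x − y|_2 = 2^{-4} = 1/16.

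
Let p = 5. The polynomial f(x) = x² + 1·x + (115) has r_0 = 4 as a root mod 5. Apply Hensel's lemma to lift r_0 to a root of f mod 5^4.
r_3 = 89 (mod 625)

Hensel: r_{i+1} = r_i − f(r_i)·(f′(r_i))^{-1} mod 5^{i+2}, f′(x) = 2x + 1. Iterate:
  r_0 = 4 (mod 5)
  r_1 = 14 (mod 25)
  r_2 = 89 (mod 125)
  r_3 = 89 (mod 625)
Final: r = 89 satisfies f(r) ≡ 0 mod 5^4.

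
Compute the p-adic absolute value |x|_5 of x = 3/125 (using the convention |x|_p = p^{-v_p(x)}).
|3/125|_5 = 125

Step 1 — compute v_5(x) by factoring powers of 5 out of the numerator and denominator: v_5(3/125) = -3. Step 2 — apply |x|_p = p^{-v_p(x)} = 5^{3} = 125.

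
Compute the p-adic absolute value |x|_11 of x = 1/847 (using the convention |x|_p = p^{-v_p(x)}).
|1/847|_11 = 121

Step 1 — compute v_11(x) by factoring powers of 11 out of the numerator and denominator: v_11(1/847) = -2. Step 2 — apply |x|_p = p^{-v_p(x)} = 11^{2} = 121.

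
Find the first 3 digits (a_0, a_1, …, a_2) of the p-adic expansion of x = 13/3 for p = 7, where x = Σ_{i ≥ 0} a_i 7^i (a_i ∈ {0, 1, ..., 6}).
(a_0, …, a_2) = (2, 5, 4)

v_7(13/3) = 0 (numerator and denominator both coprime to 7), so x ∈ ℤ_7^×. Compute digits iteratively via a_i = x_i mod 7, x_{i+1} = (x_i − a_i)/7, with x_0 = x:
  x_0 = 13/3;  a_0 = 2;  x_1 = (x_0 − 2)/7 = 1/3
  x_1 = 1/3;  a_1 = 5;  x_2 = (x_1 − 5)/7 = -2/3
  x_2 = -2/3;  a_2 = 4;  x_3 = (x_2 − 4)/7 = -2/3
Digits: (2, 5, 4).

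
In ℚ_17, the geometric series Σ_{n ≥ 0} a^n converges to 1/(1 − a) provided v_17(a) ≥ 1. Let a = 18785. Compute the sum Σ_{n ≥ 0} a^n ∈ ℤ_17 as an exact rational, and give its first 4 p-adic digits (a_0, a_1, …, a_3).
Σ a^n = 1/(1 − a) = -1/18784;  first 4 digits = (1, 0, 14, 3)

v_17(a) = 2 ≥ 1, so the series converges in ℤ_17 to 1/(1 − a) = 1/(1 − 18785) = -1/18784. Expand this rational in ℤ_17: compute digits iteratively via d_i = x_i mod 17, x_{i+1} = (x_i − d_i)/17. The first 4 digits are (1, 0, 14, 3).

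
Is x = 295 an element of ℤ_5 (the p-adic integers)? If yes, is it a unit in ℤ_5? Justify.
x ∈ ℤ_5 but not a unit; v_5(x) = 1 > 0

ℤ_5 = {x ∈ ℚ_5 : v_5(x) ≥ 0} and ℤ_5^× = {x ∈ ℤ_5 : v_5(x) = 0}. Here v_5(295) = v_5(num) − v_5(den) = 1; compare against these criteria.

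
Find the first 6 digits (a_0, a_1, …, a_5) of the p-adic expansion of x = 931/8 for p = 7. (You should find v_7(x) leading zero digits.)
(a_0, …, a_5) = (0, 0, 5, 4, 2, 4)

v_7(931/8) = 2, so a_0 = ... = a_1 = 0. Factor out: x = 7^2 · u with u = 19/8 a unit in ℤ_7. Expand u iteratively via a_{v+i} = u_i mod 7, u_{i+1} = (u_i − a_{v+i})/7:
  u_0 = 19/8;  a_2 = 5;  u_1 = (u_0 − 5)/7 = -3/8
  u_1 = -3/8;  a_3 = 4;  u_2 = (u_1 − 4)/7 = -5/8
  u_2 = -5/8;  a_4 = 2;  u_3 = (u_2 − 2)/7 = -3/8
  u_3 = -3/8;  a_5 = 4;  u_4 = (u_3 − 4)/7 = -5/8
Digits: (0, 0, 5, 4, 2, 4).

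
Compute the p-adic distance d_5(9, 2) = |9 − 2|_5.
d_5(9, 2) = 1

Step 1 — x − y = 9 − 2 = 7. Step 2 — v_5(7) = 0 (factor: 7 = (5^0 · 7); the sign does not affect v_p). Step 3 — |x − y|_5 = 5^{0} = 1.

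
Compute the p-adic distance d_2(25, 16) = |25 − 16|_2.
d_2(25, 16) = 1

Step 1 — x − y = 25 − 16 = 9. Step 2 — v_2(9) = 0 (factor: 9 = (2^0 · 9); the sign does not affect v_p). Step 3 — |x − y|_2 = 2^{0} = 1.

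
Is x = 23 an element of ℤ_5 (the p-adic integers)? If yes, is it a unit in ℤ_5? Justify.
x ∈ ℤ_5^× (unit); v_5(x) = 0

ℤ_5 = {x ∈ ℚ_5 : v_5(x) ≥ 0} and ℤ_5^× = {x ∈ ℤ_5 : v_5(x) = 0}. Here v_5(23) = v_5(num) − v_5(den) = 0; compare against these criteria.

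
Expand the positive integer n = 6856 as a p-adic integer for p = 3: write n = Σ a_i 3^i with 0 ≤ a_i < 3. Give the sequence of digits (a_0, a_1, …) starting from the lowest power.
(a_0, a_1, …) = (1, 2, 2, 1, 0, 1, 0, 0, 1)

Repeated division by 3 gives the digits low-to-high: 6856 = 1 + 2·3^1 + 2·3^2 + 1·3^3 + 1·3^5 + 1·3^8. Digit sequence: (1, 2, 2, 1, 0, 1, 0, 0, 1).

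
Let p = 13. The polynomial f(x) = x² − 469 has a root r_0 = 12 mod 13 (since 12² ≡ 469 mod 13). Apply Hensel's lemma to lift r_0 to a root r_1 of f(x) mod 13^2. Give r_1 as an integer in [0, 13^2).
r_1 = 103 (mod 169)

Hensel's recurrence: r_{i+1} = r_i − f(r_i)·(f′(r_i))^{-1} mod 13^{i+2}, with f′(x) = 2x. Iterate:
  r_0 = 12 (mod 13)
  r_1 = 103 (mod 169)
Final: r_1 = 103, and one checks f(r_1) ≡ 0 mod 13^2.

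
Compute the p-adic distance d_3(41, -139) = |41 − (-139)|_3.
d_3(41, -139) = 1/9

Step 1 — x − y = 41 − (-139) = 180. Step 2 — v_3(180) = 2 (factor: 180 = (3^2 · 20); the sign does not affect v_p). Step 3 — |x − y|_3 = 3^{-2} = 1/9.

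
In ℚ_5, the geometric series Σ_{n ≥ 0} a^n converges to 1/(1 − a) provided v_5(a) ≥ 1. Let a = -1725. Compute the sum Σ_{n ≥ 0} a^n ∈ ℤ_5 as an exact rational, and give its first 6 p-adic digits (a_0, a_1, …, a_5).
Σ a^n = 1/(1 − a) = 1/1726;  first 6 digits = (1, 0, 1, 1, 3, 1)

v_5(a) = 2 ≥ 1, so the series converges in ℤ_5 to 1/(1 − a) = 1/(1 − (-1725)) = 1/1726. Expand this rational in ℤ_5: compute digits iteratively via d_i = x_i mod 5, x_{i+1} = (x_i − d_i)/5. The first 6 digits are (1, 0, 1, 1, 3, 1).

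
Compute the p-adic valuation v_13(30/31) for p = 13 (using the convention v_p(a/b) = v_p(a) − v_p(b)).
v_13(30/31) = 0

Factor powers of 13 from the numerator and denominator of the reduced fraction: 30 = 13^0 · 30 and 31 = 13^0 · 31. Apply v_p(a/b) = v_p(a) − v_p(b): v_13(30/31) = 0 − 0 = 0.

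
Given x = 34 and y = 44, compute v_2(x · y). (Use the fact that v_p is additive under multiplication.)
v_2(1496) = 3

v_p(x) = 1 (factor: 34 = 2^1 · 17); v_p(y) = 2 (factor: 44 = 2^2 · 11). Additivity: v_p(xy) = v_p(x) + v_p(y) = 1 + 2 = 3. (Direct check: xy = 1496 = 2^3 · (187).)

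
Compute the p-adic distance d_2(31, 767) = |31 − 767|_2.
d_2(31, 767) = 1/32

Step 1 — x − y = 31 − 767 = -736. Step 2 — v_2(-736) = 5 (factor: -736 = −(2^5 · 23); the sign does not affect v_p). Step 3 — |x − y|_2 = 2^{-5} = 1/32.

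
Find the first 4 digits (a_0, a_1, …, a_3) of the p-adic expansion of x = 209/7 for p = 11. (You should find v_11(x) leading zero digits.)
(a_0, …, a_3) = (0, 9, 1, 3)

v_11(209/7) = 1, so a_0 = ... = a_0 = 0. Factor out: x = 11^1 · u with u = 19/7 a unit in ℤ_11. Expand u iteratively via a_{v+i} = u_i mod 11, u_{i+1} = (u_i − a_{v+i})/11:
  u_0 = 19/7;  a_1 = 9;  u_1 = (u_0 − 9)/11 = -4/7
  u_1 = -4/7;  a_2 = 1;  u_2 = (u_1 − 1)/11 = -1/7
  u_2 = -1/7;  a_3 = 3;  u_3 = (u_2 − 3)/11 = -2/7
Digits: (0, 9, 1, 3).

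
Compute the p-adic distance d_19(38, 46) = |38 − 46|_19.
d_19(38, 46) = 1

Step 1 — x − y = 38 − 46 = -8. Step 2 — v_19(-8) = 0 (factor: -8 = −(19^0 · 8); the sign does not affect v_p). Step 3 — |x − y|_19 = 19^{0} = 1.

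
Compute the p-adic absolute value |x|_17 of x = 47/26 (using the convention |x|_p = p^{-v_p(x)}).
|47/26|_17 = 1

Step 1 — compute v_17(x) by factoring powers of 17 out of the numerator and denominator: v_17(47/26) = 0. Step 2 — apply |x|_p = p^{-v_p(x)} = 17^{0} = 1.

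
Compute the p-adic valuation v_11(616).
v_11(616) = 1

v_11(n) is the largest exponent k such that 11^k divides n. Factor out: 616 = 11^1 · 56. (Sign doesn't affect v_p.) So v_11(616) = 1.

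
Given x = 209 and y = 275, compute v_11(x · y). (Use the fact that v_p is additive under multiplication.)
v_11(57475) = 2

v_p(x) = 1 (factor: 209 = 11^1 · 19); v_p(y) = 1 (factor: 275 = 11^1 · 25). Additivity: v_p(xy) = v_p(x) + v_p(y) = 1 + 1 = 2. (Direct check: xy = 57475 = 11^2 · (475).)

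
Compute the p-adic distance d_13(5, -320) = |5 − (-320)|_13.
d_13(5, -320) = 1/13

Step 1 — x − y = 5 − (-320) = 325. Step 2 — v_13(325) = 1 (factor: 325 = (13^1 · 25); the sign does not affect v_p). Step 3 — |x − y|_13 = 13^{-1} = 1/13.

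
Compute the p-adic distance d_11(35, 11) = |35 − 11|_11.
d_11(35, 11) = 1

Step 1 — x − y = 35 − 11 = 24. Step 2 — v_11(24) = 0 (factor: 24 = (11^0 · 24); the sign does not affect v_p). Step 3 — |x − y|_11 = 11^{0} = 1.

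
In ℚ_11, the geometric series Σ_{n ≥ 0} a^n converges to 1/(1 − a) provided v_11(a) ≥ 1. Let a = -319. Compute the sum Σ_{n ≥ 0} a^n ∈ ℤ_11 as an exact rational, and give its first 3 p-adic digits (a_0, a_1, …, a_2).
Σ a^n = 1/(1 − a) = 1/320;  first 3 digits = (1, 4, 2)

v_11(a) = 1 ≥ 1, so the series converges in ℤ_11 to 1/(1 − a) = 1/(1 − (-319)) = 1/320. Expand this rational in ℤ_11: compute digits iteratively via d_i = x_i mod 11, x_{i+1} = (x_i − d_i)/11. The first 3 digits are (1, 4, 2).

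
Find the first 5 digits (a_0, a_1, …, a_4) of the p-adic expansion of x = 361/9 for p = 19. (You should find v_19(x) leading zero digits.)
(a_0, …, a_4) = (0, 0, 17, 16, 16)

v_19(361/9) = 2, so a_0 = ... = a_1 = 0. Factor out: x = 19^2 · u with u = 1/9 a unit in ℤ_19. Expand u iteratively via a_{v+i} = u_i mod 19, u_{i+1} = (u_i − a_{v+i})/19:
  u_0 = 1/9;  a_2 = 17;  u_1 = (u_0 − 17)/19 = -8/9
  u_1 = -8/9;  a_3 = 16;  u_2 = (u_1 − 16)/19 = -8/9
  u_2 = -8/9;  a_4 = 16;  u_3 = (u_2 − 16)/19 = -8/9
Digits: (0, 0, 17, 16, 16).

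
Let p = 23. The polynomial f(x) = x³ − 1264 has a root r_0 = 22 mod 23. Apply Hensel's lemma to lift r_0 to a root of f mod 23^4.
r_3 = 134963 (mod 279841)

Hensel: r_{i+1} = r_i − f(r_i)/f′(r_i) mod 23^{i+2}, where f′(x) = 3x². Iterate:
  r_0 = 22 (mod 23)
  r_1 = 68 (mod 529)
  r_2 = 1126 (mod 12167)
  r_3 = 134963 (mod 279841)
Final: r = 134963 with f(r) ≡ 0 mod 23^4.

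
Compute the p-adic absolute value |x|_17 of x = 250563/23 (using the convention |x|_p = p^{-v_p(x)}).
|250563/23|_17 = 1/83521

Step 1 — compute v_17(x) by factoring powers of 17 out of the numerator and denominator: v_17(250563/23) = 4. Step 2 — apply |x|_p = p^{-v_p(x)} = 17^{-4} = 1/83521.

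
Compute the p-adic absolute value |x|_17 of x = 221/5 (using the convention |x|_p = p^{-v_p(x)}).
|221/5|_17 = 1/17

Step 1 — compute v_17(x) by factoring powers of 17 out of the numerator and denominator: v_17(221/5) = 1. Step 2 — apply |x|_p = p^{-v_p(x)} = 17^{-1} = 1/17.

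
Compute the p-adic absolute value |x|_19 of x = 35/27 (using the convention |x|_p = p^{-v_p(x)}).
|35/27|_19 = 1

Step 1 — compute v_19(x) by factoring powers of 19 out of the numerator and denominator: v_19(35/27) = 0. Step 2 — apply |x|_p = p^{-v_p(x)} = 19^{0} = 1.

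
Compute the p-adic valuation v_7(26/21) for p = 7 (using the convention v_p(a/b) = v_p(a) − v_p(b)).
v_7(26/21) = -1

Factor powers of 7 from the numerator and denominator of the reduced fraction: 26 = 7^0 · 26 and 21 = 7^1 · 3. Apply v_p(a/b) = v_p(a) − v_p(b): v_7(26/21) = 0 − 1 = -1.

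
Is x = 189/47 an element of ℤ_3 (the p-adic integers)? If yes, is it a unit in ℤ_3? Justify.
x ∈ ℤ_3 but not a unit; v_3(x) = 3 > 0

ℤ_3 = {x ∈ ℚ_3 : v_3(x) ≥ 0} and ℤ_3^× = {x ∈ ℤ_3 : v_3(x) = 0}. Here v_3(189/47) = v_3(num) − v_3(den) = 3; compare against these criteria.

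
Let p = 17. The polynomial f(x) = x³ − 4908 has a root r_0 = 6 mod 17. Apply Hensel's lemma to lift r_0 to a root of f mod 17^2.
r_1 = 210 (mod 289)

Hensel: r_{i+1} = r_i − f(r_i)/f′(r_i) mod 17^{i+2}, where f′(x) = 3x². Iterate:
  r_0 = 6 (mod 17)
  r_1 = 210 (mod 289)
Final: r = 210 with f(r) ≡ 0 mod 17^2.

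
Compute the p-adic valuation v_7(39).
v_7(39) = 0

v_7(n) is the largest exponent k such that 7^k divides n. Factor out: 39 = 7^0 · 39. (Sign doesn't affect v_p.) So v_7(39) = 0.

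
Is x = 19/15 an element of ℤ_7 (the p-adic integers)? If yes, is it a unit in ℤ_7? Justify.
x ∈ ℤ_7^× (unit); v_7(x) = 0

ℤ_7 = {x ∈ ℚ_7 : v_7(x) ≥ 0} and ℤ_7^× = {x ∈ ℤ_7 : v_7(x) = 0}. Here v_7(19/15) = v_7(num) − v_7(den) = 0; compare against these criteria.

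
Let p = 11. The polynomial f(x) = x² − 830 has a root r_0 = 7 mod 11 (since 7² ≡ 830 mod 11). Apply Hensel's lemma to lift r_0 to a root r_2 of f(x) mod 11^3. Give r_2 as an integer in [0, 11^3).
r_2 = 1074 (mod 1331)

Hensel's recurrence: r_{i+1} = r_i − f(r_i)·(f′(r_i))^{-1} mod 11^{i+2}, with f′(x) = 2x. Iterate:
  r_0 = 7 (mod 11)
  r_1 = 106 (mod 121)
  r_2 = 1074 (mod 1331)
Final: r_2 = 1074, and one checks f(r_2) ≡ 0 mod 11^3.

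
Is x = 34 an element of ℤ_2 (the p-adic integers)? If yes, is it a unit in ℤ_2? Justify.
x ∈ ℤ_2 but not a unit; v_2(x) = 1 > 0

ℤ_2 = {x ∈ ℚ_2 : v_2(x) ≥ 0} and ℤ_2^× = {x ∈ ℤ_2 : v_2(x) = 0}. Here v_2(34) = v_2(num) − v_2(den) = 1; compare against these criteria.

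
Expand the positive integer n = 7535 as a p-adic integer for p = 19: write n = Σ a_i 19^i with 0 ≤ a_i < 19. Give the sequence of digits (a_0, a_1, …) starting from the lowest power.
(a_0, a_1, …) = (11, 16, 1, 1)

Repeated division by 19 gives the digits low-to-high: 7535 = 11 + 16·19^1 + 1·19^2 + 1·19^3. Digit sequence: (11, 16, 1, 1).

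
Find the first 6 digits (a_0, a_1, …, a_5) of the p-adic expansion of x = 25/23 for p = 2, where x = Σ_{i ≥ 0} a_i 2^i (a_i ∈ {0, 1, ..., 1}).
(a_0, …, a_5) = (1, 1, 1, 1, 0, 0)

v_2(25/23) = 0 (numerator and denominator both coprime to 2), so x ∈ ℤ_2^×. Compute digits iteratively via a_i = x_i mod 2, x_{i+1} = (x_i − a_i)/2, with x_0 = x:
  x_0 = 25/23;  a_0 = 1;  x_1 = (x_0 − 1)/2 = 1/23
  x_1 = 1/23;  a_1 = 1;  x_2 = (x_1 − 1)/2 = -11/23
  x_2 = -11/23;  a_2 = 1;  x_3 = (x_2 − 1)/2 = -17/23
  x_3 = -17/23;  a_3 = 1;  x_4 = (x_3 − 1)/2 = -20/23
  x_4 = -20/23;  a_4 = 0;  x_5 = (x_4 − 0)/2 = -10/23
  x_5 = -10/23;  a_5 = 0;  x_6 = (x_5 − 0)/2 = -5/23
Digits: (1, 1, 1, 1, 0, 0).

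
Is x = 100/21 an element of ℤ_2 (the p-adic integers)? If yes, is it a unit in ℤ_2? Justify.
x ∈ ℤ_2 but not a unit; v_2(x) = 2 > 0

ℤ_2 = {x ∈ ℚ_2 : v_2(x) ≥ 0} and ℤ_2^× = {x ∈ ℤ_2 : v_2(x) = 0}. Here v_2(100/21) = v_2(num) − v_2(den) = 2; compare against these criteria.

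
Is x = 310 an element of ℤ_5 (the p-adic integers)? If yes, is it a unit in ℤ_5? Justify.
x ∈ ℤ_5 but not a unit; v_5(x) = 1 > 0

ℤ_5 = {x ∈ ℚ_5 : v_5(x) ≥ 0} and ℤ_5^× = {x ∈ ℤ_5 : v_5(x) = 0}. Here v_5(310) = v_5(num) − v_5(den) = 1; compare against these criteria.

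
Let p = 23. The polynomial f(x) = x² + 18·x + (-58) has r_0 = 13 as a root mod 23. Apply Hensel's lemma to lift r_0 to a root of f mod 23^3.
r_2 = 8385 (mod 12167)

Hensel: r_{i+1} = r_i − f(r_i)·(f′(r_i))^{-1} mod 23^{i+2}, f′(x) = 2x + 18. Iterate:
  r_0 = 13 (mod 23)
  r_1 = 450 (mod 529)
  r_2 = 8385 (mod 12167)
Final: r = 8385 satisfies f(r) ≡ 0 mod 23^3.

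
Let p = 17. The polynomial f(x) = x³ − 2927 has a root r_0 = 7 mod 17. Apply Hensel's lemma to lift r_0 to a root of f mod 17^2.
r_1 = 58 (mod 289)

Hensel: r_{i+1} = r_i − f(r_i)/f′(r_i) mod 17^{i+2}, where f′(x) = 3x². Iterate:
  r_0 = 7 (mod 17)
  r_1 = 58 (mod 289)
Final: r = 58 with f(r) ≡ 0 mod 17^2.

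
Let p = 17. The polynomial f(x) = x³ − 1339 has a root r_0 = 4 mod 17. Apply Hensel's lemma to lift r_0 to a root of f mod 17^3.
r_2 = 2469 (mod 4913)

Hensel: r_{i+1} = r_i − f(r_i)/f′(r_i) mod 17^{i+2}, where f′(x) = 3x². Iterate:
  r_0 = 4 (mod 17)
  r_1 = 157 (mod 289)
  r_2 = 2469 (mod 4913)
Final: r = 2469 with f(r) ≡ 0 mod 17^3.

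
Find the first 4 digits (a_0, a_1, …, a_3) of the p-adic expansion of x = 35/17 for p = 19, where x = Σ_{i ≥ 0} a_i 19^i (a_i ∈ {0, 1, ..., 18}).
(a_0, …, a_3) = (11, 4, 2, 1)

v_19(35/17) = 0 (numerator and denominator both coprime to 19), so x ∈ ℤ_19^×. Compute digits iteratively via a_i = x_i mod 19, x_{i+1} = (x_i − a_i)/19, with x_0 = x:
  x_0 = 35/17;  a_0 = 11;  x_1 = (x_0 − 11)/19 = -8/17
  x_1 = -8/17;  a_1 = 4;  x_2 = (x_1 − 4)/19 = -4/17
  x_2 = -4/17;  a_2 = 2;  x_3 = (x_2 − 2)/19 = -2/17
  x_3 = -2/17;  a_3 = 1;  x_4 = (x_3 − 1)/19 = -1/17
Digits: (11, 4, 2, 1).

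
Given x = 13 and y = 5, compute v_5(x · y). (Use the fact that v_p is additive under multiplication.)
v_5(65) = 1

v_p(x) = 0 (factor: 13 = 5^0 · 13); v_p(y) = 1 (factor: 5 = 5^1 · 1). Additivity: v_p(xy) = v_p(x) + v_p(y) = 0 + 1 = 1. (Direct check: xy = 65 = 5^1 · (13).)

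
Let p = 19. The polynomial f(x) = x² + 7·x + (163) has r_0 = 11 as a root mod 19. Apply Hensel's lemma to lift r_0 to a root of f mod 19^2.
r_1 = 11 (mod 361)

Hensel: r_{i+1} = r_i − f(r_i)·(f′(r_i))^{-1} mod 19^{i+2}, f′(x) = 2x + 7. Iterate:
  r_0 = 11 (mod 19)
  r_1 = 11 (mod 361)
Final: r = 11 satisfies f(r) ≡ 0 mod 19^2.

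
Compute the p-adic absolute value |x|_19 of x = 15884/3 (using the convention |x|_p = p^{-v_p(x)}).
|15884/3|_19 = 1/361

Step 1 — compute v_19(x) by factoring powers of 19 out of the numerator and denominator: v_19(15884/3) = 2. Step 2 — apply |x|_p = p^{-v_p(x)} = 19^{-2} = 1/361.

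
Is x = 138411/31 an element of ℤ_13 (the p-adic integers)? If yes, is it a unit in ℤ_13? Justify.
x ∈ ℤ_13 but not a unit; v_13(x) = 3 > 0

ℤ_13 = {x ∈ ℚ_13 : v_13(x) ≥ 0} and ℤ_13^× = {x ∈ ℤ_13 : v_13(x) = 0}. Here v_13(138411/31) = v_13(num) − v_13(den) = 3; compare against these criteria.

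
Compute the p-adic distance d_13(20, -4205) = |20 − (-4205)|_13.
d_13(20, -4205) = 1/169

Step 1 — x − y = 20 − (-4205) = 4225. Step 2 — v_13(4225) = 2 (factor: 4225 = (13^2 · 25); the sign does not affect v_p). Step 3 — |x − y|_13 = 13^{-2} = 1/169.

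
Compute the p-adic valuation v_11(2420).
v_11(2420) = 2

v_11(n) is the largest exponent k such that 11^k divides n. Factor out: 2420 = 11^2 · 20. (Sign doesn't affect v_p.) So v_11(2420) = 2.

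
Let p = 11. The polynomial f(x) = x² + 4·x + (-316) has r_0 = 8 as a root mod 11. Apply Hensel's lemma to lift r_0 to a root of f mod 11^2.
r_1 = 19 (mod 121)

Hensel: r_{i+1} = r_i − f(r_i)·(f′(r_i))^{-1} mod 11^{i+2}, f′(x) = 2x + 4. Iterate:
  r_0 = 8 (mod 11)
  r_1 = 19 (mod 121)
Final: r = 19 satisfies f(r) ≡ 0 mod 11^2.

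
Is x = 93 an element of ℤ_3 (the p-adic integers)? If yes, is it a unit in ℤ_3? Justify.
x ∈ ℤ_3 but not a unit; v_3(x) = 1 > 0

ℤ_3 = {x ∈ ℚ_3 : v_3(x) ≥ 0} and ℤ_3^× = {x ∈ ℤ_3 : v_3(x) = 0}. Here v_3(93) = v_3(num) − v_3(den) = 1; compare against these criteria.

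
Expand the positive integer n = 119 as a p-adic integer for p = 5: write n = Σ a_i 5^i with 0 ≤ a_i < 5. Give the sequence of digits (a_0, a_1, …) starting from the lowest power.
(a_0, a_1, …) = (4, 3, 4)

Repeated division by 5 gives the digits low-to-high: 119 = 4 + 3·5^1 + 4·5^2. Digit sequence: (4, 3, 4).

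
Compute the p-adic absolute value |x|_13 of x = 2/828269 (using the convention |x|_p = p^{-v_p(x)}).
|2/828269|_13 = 28561

Step 1 — compute v_13(x) by factoring powers of 13 out of the numerator and denominator: v_13(2/828269) = -4. Step 2 — apply |x|_p = p^{-v_p(x)} = 13^{4} = 28561.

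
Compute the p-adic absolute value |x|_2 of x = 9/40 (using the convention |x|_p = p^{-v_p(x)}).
|9/40|_2 = 8

Step 1 — compute v_2(x) by factoring powers of 2 out of the numerator and denominator: v_2(9/40) = -3. Step 2 — apply |x|_p = p^{-v_p(x)} = 2^{3} = 8.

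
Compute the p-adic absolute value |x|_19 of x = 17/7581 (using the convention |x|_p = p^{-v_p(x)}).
|17/7581|_19 = 361

Step 1 — compute v_19(x) by factoring powers of 19 out of the numerator and denominator: v_19(17/7581) = -2. Step 2 — apply |x|_p = p^{-v_p(x)} = 19^{2} = 361.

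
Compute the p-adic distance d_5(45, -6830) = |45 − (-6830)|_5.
d_5(45, -6830) = 1/625

Step 1 — x − y = 45 − (-6830) = 6875. Step 2 — v_5(6875) = 4 (factor: 6875 = (5^4 · 11); the sign does not affect v_p). Step 3 — |x − y|_5 = 5^{-4} = 1/625.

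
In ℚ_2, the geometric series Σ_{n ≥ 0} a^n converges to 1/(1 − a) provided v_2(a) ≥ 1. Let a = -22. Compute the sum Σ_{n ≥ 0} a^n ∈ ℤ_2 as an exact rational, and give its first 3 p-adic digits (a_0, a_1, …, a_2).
Σ a^n = 1/(1 − a) = 1/23;  first 3 digits = (1, 1, 1)

v_2(a) = 1 ≥ 1, so the series converges in ℤ_2 to 1/(1 − a) = 1/(1 − (-22)) = 1/23. Expand this rational in ℤ_2: compute digits iteratively via d_i = x_i mod 2, x_{i+1} = (x_i − d_i)/2. The first 3 digits are (1, 1, 1).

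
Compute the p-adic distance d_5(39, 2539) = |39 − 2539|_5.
d_5(39, 2539) = 1/625

Step 1 — x − y = 39 − 2539 = -2500. Step 2 — v_5(-2500) = 4 (factor: -2500 = −(5^4 · 4); the sign does not affect v_p). Step 3 — |x − y|_5 = 5^{-4} = 1/625.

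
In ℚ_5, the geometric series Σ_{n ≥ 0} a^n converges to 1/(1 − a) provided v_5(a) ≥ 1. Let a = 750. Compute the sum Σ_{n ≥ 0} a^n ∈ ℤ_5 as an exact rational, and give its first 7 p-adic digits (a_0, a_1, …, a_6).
Σ a^n = 1/(1 − a) = -1/749;  first 7 digits = (1, 0, 0, 1, 1, 0, 1)

v_5(a) = 3 ≥ 1, so the series converges in ℤ_5 to 1/(1 − a) = 1/(1 − 750) = -1/749. Expand this rational in ℤ_5: compute digits iteratively via d_i = x_i mod 5, x_{i+1} = (x_i − d_i)/5. The first 7 digits are (1, 0, 0, 1, 1, 0, 1).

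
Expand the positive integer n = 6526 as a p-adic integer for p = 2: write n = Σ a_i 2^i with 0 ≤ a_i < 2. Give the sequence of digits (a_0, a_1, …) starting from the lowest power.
(a_0, a_1, …) = (0, 1, 1, 1, 1, 1, 1, 0, 1, 0, 0, 1, 1)

Repeated division by 2 gives the digits low-to-high: 6526 = 1·2^1 + 1·2^2 + 1·2^3 + 1·2^4 + 1·2^5 + 1·2^6 + 1·2^8 + 1·2^11 + 1·2^12. Digit sequence: (0, 1, 1, 1, 1, 1, 1, 0, 1, 0, 0, 1, 1).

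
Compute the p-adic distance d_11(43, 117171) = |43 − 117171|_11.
d_11(43, 117171) = 1/14641

Step 1 — x − y = 43 − 117171 = -117128. Step 2 — v_11(-117128) = 4 (factor: -117128 = −(11^4 · 8); the sign does not affect v_p). Step 3 — |x − y|_11 = 11^{-4} = 1/14641.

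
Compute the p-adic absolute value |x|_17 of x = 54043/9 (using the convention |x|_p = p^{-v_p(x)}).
|54043/9|_17 = 1/4913

Step 1 — compute v_17(x) by factoring powers of 17 out of the numerator and denominator: v_17(54043/9) = 3. Step 2 — apply |x|_p = p^{-v_p(x)} = 17^{-3} = 1/4913.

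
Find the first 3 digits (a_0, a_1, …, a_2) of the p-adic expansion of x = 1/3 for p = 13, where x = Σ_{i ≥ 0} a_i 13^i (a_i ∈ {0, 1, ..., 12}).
(a_0, …, a_2) = (9, 8, 8)

v_13(1/3) = 0 (numerator and denominator both coprime to 13), so x ∈ ℤ_13^×. Compute digits iteratively via a_i = x_i mod 13, x_{i+1} = (x_i − a_i)/13, with x_0 = x:
  x_0 = 1/3;  a_0 = 9;  x_1 = (x_0 − 9)/13 = -2/3
  x_1 = -2/3;  a_1 = 8;  x_2 = (x_1 − 8)/13 = -2/3
  x_2 = -2/3;  a_2 = 8;  x_3 = (x_2 − 8)/13 = -2/3
Digits: (9, 8, 8).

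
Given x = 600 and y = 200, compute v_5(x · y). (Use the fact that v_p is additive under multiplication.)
v_5(120000) = 4

v_p(x) = 2 (factor: 600 = 5^2 · 24); v_p(y) = 2 (factor: 200 = 5^2 · 8). Additivity: v_p(xy) = v_p(x) + v_p(y) = 2 + 2 = 4. (Direct check: xy = 120000 = 5^4 · (192).)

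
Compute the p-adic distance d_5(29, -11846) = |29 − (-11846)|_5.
d_5(29, -11846) = 1/625

Step 1 — x − y = 29 − (-11846) = 11875. Step 2 — v_5(11875) = 4 (factor: 11875 = (5^4 · 19); the sign does not affect v_p). Step 3 — |x − y|_5 = 5^{-4} = 1/625.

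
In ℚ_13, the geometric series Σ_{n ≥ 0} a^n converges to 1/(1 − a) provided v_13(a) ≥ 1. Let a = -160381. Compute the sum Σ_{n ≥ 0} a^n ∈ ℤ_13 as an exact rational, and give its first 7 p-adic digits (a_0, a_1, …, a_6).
Σ a^n = 1/(1 − a) = 1/160382;  first 7 digits = (1, 0, 0, 5, 7, 12, 11)

v_13(a) = 3 ≥ 1, so the series converges in ℤ_13 to 1/(1 − a) = 1/(1 − (-160381)) = 1/160382. Expand this rational in ℤ_13: compute digits iteratively via d_i = x_i mod 13, x_{i+1} = (x_i − d_i)/13. The first 7 digits are (1, 0, 0, 5, 7, 12, 11).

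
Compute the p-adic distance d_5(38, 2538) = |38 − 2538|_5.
d_5(38, 2538) = 1/625

Step 1 — x − y = 38 − 2538 = -2500. Step 2 — v_5(-2500) = 4 (factor: -2500 = −(5^4 · 4); the sign does not affect v_p). Step 3 — |x − y|_5 = 5^{-4} = 1/625.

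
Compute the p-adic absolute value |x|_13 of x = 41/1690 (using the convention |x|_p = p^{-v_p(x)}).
|41/1690|_13 = 169

Step 1 — compute v_13(x) by factoring powers of 13 out of the numerator and denominator: v_13(41/1690) = -2. Step 2 — apply |x|_p = p^{-v_p(x)} = 13^{2} = 169.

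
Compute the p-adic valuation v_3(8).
v_3(8) = 0

v_3(n) is the largest exponent k such that 3^k divides n. Factor out: 8 = 3^0 · 8. (Sign doesn't affect v_p.) So v_3(8) = 0.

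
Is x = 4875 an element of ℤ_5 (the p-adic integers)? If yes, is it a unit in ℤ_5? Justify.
x ∈ ℤ_5 but not a unit; v_5(x) = 3 > 0

ℤ_5 = {x ∈ ℚ_5 : v_5(x) ≥ 0} and ℤ_5^× = {x ∈ ℤ_5 : v_5(x) = 0}. Here v_5(4875) = v_5(num) − v_5(den) = 3; compare against these criteria.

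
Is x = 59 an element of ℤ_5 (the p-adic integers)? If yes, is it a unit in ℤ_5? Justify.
x ∈ ℤ_5^× (unit); v_5(x) = 0

ℤ_5 = {x ∈ ℚ_5 : v_5(x) ≥ 0} and ℤ_5^× = {x ∈ ℤ_5 : v_5(x) = 0}. Here v_5(59) = v_5(num) − v_5(den) = 0; compare against these criteria.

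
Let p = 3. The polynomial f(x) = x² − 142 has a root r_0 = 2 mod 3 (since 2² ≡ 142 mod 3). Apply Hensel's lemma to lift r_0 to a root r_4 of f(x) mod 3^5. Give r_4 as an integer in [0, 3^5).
r_4 = 203 (mod 243)

Hensel's recurrence: r_{i+1} = r_i − f(r_i)·(f′(r_i))^{-1} mod 3^{i+2}, with f′(x) = 2x. Iterate:
  r_0 = 2 (mod 3)
  r_1 = 5 (mod 9)
  r_2 = 14 (mod 27)
  r_3 = 41 (mod 81)
  r_4 = 203 (mod 243)
Final: r_4 = 203, and one checks f(r_4) ≡ 0 mod 3^5.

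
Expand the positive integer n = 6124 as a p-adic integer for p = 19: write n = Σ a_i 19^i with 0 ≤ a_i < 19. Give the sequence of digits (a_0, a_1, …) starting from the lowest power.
(a_0, a_1, …) = (6, 18, 16)

Repeated division by 19 gives the digits low-to-high: 6124 = 6 + 18·19^1 + 16·19^2. Digit sequence: (6, 18, 16).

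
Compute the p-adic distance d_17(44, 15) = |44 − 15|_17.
d_17(44, 15) = 1

Step 1 — x − y = 44 − 15 = 29. Step 2 — v_17(29) = 0 (factor: 29 = (17^0 · 29); the sign does not affect v_p). Step 3 — |x − y|_17 = 17^{0} = 1.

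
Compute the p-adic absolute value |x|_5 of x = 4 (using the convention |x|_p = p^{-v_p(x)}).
|4|_5 = 1

Step 1 — compute v_5(x) by factoring powers of 5 out of the numerator and denominator: v_5(4) = 0. Step 2 — apply |x|_p = p^{-v_p(x)} = 5^{0} = 1.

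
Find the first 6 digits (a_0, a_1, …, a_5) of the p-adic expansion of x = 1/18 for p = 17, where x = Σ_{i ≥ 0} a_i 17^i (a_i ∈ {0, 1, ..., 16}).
(a_0, …, a_5) = (1, 16, 0, 16, 0, 16)

v_17(1/18) = 0 (numerator and denominator both coprime to 17), so x ∈ ℤ_17^×. Compute digits iteratively via a_i = x_i mod 17, x_{i+1} = (x_i − a_i)/17, with x_0 = x:
  x_0 = 1/18;  a_0 = 1;  x_1 = (x_0 − 1)/17 = -1/18
  x_1 = -1/18;  a_1 = 16;  x_2 = (x_1 − 16)/17 = -17/18
  x_2 = -17/18;  a_2 = 0;  x_3 = (x_2 − 0)/17 = -1/18
  x_3 = -1/18;  a_3 = 16;  x_4 = (x_3 − 16)/17 = -17/18
  x_4 = -17/18;  a_4 = 0;  x_5 = (x_4 − 0)/17 = -1/18
  x_5 = -1/18;  a_5 = 16;  x_6 = (x_5 − 16)/17 = -17/18
Digits: (1, 16, 0, 16, 0, 16).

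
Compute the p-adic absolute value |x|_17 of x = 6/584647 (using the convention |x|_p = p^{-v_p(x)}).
|6/584647|_17 = 83521

Step 1 — compute v_17(x) by factoring powers of 17 out of the numerator and denominator: v_17(6/584647) = -4. Step 2 — apply |x|_p = p^{-v_p(x)} = 17^{4} = 83521.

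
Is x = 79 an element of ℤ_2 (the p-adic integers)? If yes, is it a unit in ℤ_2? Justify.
x ∈ ℤ_2^× (unit); v_2(x) = 0

ℤ_2 = {x ∈ ℚ_2 : v_2(x) ≥ 0} and ℤ_2^× = {x ∈ ℤ_2 : v_2(x) = 0}. Here v_2(79) = v_2(num) − v_2(den) = 0; compare against these criteria.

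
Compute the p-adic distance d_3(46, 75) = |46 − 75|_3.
d_3(46, 75) = 1

Step 1 — x − y = 46 − 75 = -29. Step 2 — v_3(-29) = 0 (factor: -29 = −(3^0 · 29); the sign does not affect v_p). Step 3 — |x − y|_3 = 3^{0} = 1.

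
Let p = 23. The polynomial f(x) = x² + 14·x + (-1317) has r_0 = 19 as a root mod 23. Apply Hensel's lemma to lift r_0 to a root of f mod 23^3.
r_2 = 11243 (mod 12167)

Hensel: r_{i+1} = r_i − f(r_i)·(f′(r_i))^{-1} mod 23^{i+2}, f′(x) = 2x + 14. Iterate:
  r_0 = 19 (mod 23)
  r_1 = 134 (mod 529)
  r_2 = 11243 (mod 12167)
Final: r = 11243 satisfies f(r) ≡ 0 mod 23^3.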